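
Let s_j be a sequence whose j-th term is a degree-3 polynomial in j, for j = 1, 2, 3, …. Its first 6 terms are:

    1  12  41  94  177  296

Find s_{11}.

1st diffs: 11, 29, 53, 83, 119.
2nd diffs: 18, 24, 30, 36.
3rd diffs: 6, 6, 6 (constant).
Newton forward-difference form: s_j = 1 + 11·C(j-1,1) + 18·C(j-1,2) + 6·C(j-1,3).
At j = 11: j-1 = 10, so s_{11} = 1 + 110 + 810 + 720 = 1641.

1641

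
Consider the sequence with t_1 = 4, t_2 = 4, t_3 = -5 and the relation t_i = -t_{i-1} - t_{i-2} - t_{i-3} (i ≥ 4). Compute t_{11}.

-5

Compute successive terms:
t_4 = -3  t_5 = 4  t_6 = 4  t_7 = -5  t_8 = -3  t_9 = 4  t_{10} = 4  t_{11} = -5.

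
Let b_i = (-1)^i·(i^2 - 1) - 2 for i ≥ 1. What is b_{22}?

(-1)^22 = 1; i^2 - 1 at i=22 is 483; so b_{22} = 481.

481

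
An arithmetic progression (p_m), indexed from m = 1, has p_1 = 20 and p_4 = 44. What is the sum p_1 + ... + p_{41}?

Common difference d = (44 - 20) / (4 - 1) = 8.
p_m = 20 + (m - 1)·8.
p_{41} = 340; S = 41·(20 + 340)/2 = 7380.

7380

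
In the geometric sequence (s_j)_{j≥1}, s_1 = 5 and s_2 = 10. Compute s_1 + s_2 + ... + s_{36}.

Common ratio r = 2.
s_j = 5·2^(j-1).
S = 5·(2^36 - 1)/(2 - 1) = 5·(68719476736 - 1)/(1) = 343597383675.

343597383675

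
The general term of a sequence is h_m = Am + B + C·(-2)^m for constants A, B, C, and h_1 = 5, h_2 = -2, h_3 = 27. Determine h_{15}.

Plug in m = 1, 2, 3: A + B - 2C = 5; 2A + B + 4C = -2; 3A + B - 8C = 27.
Subtracting the first from the second: A + 6C = -7.
Subtracting the second from the third: A - 12C = 29.
Solving: C = -2, A = 5, then B = -4.
Therefore h_{15} = 75 + (-4) + (-2)·(-32768) = 65607.

65607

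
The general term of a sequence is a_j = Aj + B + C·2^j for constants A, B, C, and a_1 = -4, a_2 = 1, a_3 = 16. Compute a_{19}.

At j = 1, 2, 3: A + B + 2C = -4; 2A + B + 4C = 1; 3A + B + 8C = 16.
Subtracting the first from the second: A + 2C = 5.
Subtracting the second from the third: A + 4C = 15.
Solving: C = 5, A = -5, then B = -9.
Therefore a_{19} = -95 + (-9) + 5·524288 = 2621336.

2621336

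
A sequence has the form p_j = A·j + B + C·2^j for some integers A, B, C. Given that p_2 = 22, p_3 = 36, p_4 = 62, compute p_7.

404

Plug in j = 2, 3, 4: 2A + B + 4C = 22; 3A + B + 8C = 36; 4A + B + 16C = 62.
Subtracting the first from the second: A + 4C = 14.
Subtracting the second from the third: A + 8C = 26.
Solving: C = 3, A = 2, then B = 6.
Hence p_7 = 2·7 + 6 + 3·128 = 404.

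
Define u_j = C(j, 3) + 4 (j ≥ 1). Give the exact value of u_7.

39

C(7, 3) = 35, so u_7 = 39.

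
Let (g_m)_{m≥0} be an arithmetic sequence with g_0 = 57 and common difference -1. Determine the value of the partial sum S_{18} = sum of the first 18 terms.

g_m = 57 + (m - 0)·(-1).
g_{17} = 40; S = 18·(57 + 40)/2 = 873.

873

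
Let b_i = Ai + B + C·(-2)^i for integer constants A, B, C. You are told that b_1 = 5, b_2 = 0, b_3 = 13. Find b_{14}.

At i = 1, 2, 3: A + B - 2C = 5; 2A + B + 4C = 0; 3A + B - 8C = 13.
Subtracting the first from the second: A + 6C = -5.
Subtracting the second from the third: A - 12C = 13.
Solving: C = -1, A = 1, then B = 2.
Hence b_{14} = 1·14 + 2 + (-1)·16384 = -16368.

-16368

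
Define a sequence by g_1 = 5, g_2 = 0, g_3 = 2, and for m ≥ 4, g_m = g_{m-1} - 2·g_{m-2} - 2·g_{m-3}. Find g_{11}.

-320

g_4 = -8;  g_5 = -12;  g_6 = 0;  g_7 = 40;  g_8 = 64;  g_9 = -16;  g_{10} = -224;  g_{11} = -320.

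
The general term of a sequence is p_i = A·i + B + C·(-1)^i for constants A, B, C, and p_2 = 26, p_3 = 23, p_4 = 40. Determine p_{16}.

At i = 2, 3, 4: 2A + B + C = 26; 3A + B - C = 23; 4A + B + C = 40.
Subtracting the first from the second: A - 2C = -3.
Subtracting the second from the third: A + 2C = 17.
Solving: C = 5, A = 7, then B = 7.
So p_i = 7·i + 7 + 5·(-1)^i; at i=16 this is 124.

124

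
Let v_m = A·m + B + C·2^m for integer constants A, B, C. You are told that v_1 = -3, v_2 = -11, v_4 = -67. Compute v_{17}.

-655321

The three given values yield: A + B + 2C = -3; 2A + B + 4C = -11; 4A + B + 16C = -67.
Subtracting the first from the second: A + 2C = -8.
Subtracting the second from the third: 2A + 12C = -56.
Solving: C = -5, A = 2, then B = 5.
Therefore v_{17} = 34 + 5 + (-5)·131072 = -655321.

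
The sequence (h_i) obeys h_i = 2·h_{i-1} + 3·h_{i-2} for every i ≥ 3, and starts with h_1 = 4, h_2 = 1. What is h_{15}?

h_3 = 14;  h_4 = 31;  h_5 = 104;  …;  h_{12} = 221431;  h_{13} = 664304;  h_{14} = 1992901;  h_{15} = 5978714.
(Characteristic roots are 3 and -1.)

5978714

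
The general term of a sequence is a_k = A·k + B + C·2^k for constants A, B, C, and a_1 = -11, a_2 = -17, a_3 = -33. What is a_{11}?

-10201

At k = 1, 2, 3: A + B + 2C = -11; 2A + B + 4C = -17; 3A + B + 8C = -33.
Subtracting the first from the second: A + 2C = -6.
Subtracting the second from the third: A + 4C = -16.
Solving: C = -5, A = 4, then B = -5.
Therefore a_{11} = 44 + (-5) + (-5)·2048 = -10201.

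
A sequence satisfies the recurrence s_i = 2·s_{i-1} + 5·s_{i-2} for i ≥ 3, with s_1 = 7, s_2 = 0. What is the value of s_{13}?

Applying the relation repeatedly:
s_3 = 35;  s_4 = 70;  s_5 = 315;  …;  s_{10} = 143080;  s_{11} = 494235;  s_{12} = 1703870;  s_{13} = 5878915.

5878915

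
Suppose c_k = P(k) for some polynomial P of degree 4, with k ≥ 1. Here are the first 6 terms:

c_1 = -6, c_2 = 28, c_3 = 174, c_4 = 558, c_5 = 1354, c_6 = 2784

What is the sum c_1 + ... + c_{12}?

127198

1st diffs: 34, 146, 384, 796, 1430.
2nd diffs: 112, 238, 412, 634.
3rd diffs: 126, 174, 222.
4th diffs: 48, 48 (constant).
Newton forward-difference form: c_k = -6 + 34·C(k-1,1) + 112·C(k-1,2) + 126·C(k-1,3) + 48·C(k-1,4).
Continuing: …, 5118, 8674, 13818, 20964, …, c_{12} = 43158.
Summing k = 1..12 (12 terms) gives 127198.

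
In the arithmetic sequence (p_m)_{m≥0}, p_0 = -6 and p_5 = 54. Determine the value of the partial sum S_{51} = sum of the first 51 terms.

Common difference d = (54 - (-6)) / (5 - 0) = 12.
p_m = -6 + (m - 0)·12.
p_{50} = 594; S = 51·(-6 + 594)/2 = 14994.

14994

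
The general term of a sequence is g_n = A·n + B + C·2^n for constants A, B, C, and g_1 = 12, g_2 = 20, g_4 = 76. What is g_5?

At n = 1, 2, 4: A + B + 2C = 12; 2A + B + 4C = 20; 4A + B + 16C = 76.
Subtracting the first from the second: A + 2C = 8.
Subtracting the second from the third: 2A + 12C = 56.
Solving: C = 5, A = -2, then B = 4.
Hence g_5 = -2·5 + 4 + 5·32 = 154.

154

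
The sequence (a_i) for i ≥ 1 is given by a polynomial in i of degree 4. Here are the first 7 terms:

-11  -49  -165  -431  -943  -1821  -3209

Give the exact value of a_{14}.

1st diffs: -38, -116, -266, -512, -878, -1388.
2nd diffs: -78, -150, -246, -366, -510.
3rd diffs: -72, -96, -120, -144.
4th diffs: -24, -24, -24 (constant).
Newton forward-difference form: a_i = -11 + (-38)·C(i-1,1) + (-78)·C(i-1,2) + (-72)·C(i-1,3) + (-24)·C(i-1,4).
At i = 14: i-1 = 13, so a_{14} = -11 - 494 - 6084 - 20592 - 17160 = -44341.

-44341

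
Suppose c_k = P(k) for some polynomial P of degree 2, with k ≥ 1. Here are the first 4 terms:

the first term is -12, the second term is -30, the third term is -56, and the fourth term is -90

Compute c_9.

-380

1st diffs: -18, -26, -34.
2nd diffs: -8, -8 (constant).
So c_k = -4k^2 - 6k - 2.
Evaluating at k = 9 gives c_9 = -380.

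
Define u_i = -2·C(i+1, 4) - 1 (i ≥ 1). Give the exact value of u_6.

-71

C(7, 4) = 35, so u_6 = -71.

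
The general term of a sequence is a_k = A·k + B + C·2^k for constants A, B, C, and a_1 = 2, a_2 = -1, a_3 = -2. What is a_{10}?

979

Write the equations: A + B + 2C = 2; 2A + B + 4C = -1; 3A + B + 8C = -2.
Subtracting the first from the second: A + 2C = -3.
Subtracting the second from the third: A + 4C = -1.
Solving: C = 1, A = -5, then B = 5.
Therefore a_{10} = -50 + 5 + 1·1024 = 979.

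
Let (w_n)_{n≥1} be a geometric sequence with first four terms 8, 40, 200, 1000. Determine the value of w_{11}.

78125000

Common ratio r = 5.
w_n = 8·5^(n-1).
w_{11} = 8·5^10 = 78125000.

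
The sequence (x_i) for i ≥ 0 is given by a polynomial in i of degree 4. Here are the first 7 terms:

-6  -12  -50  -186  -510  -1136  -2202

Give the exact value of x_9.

1st diffs: -6, -38, -136, -324, -626, -1066.
2nd diffs: -32, -98, -188, -302, -440.
3rd diffs: -66, -90, -114, -138.
4th diffs: -24, -24, -24 (constant).
Newton forward-difference form: x_i = -6 + (-6)·C(i,1) + (-32)·C(i,2) + (-66)·C(i,3) + (-24)·C(i,4).
At i = 9: i = 9, so x_9 = -6 - 54 - 1152 - 5544 - 3024 = -9780.

-9780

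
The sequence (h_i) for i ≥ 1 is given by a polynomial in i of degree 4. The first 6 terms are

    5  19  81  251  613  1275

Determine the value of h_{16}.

1st diffs: 14, 62, 170, 362, 662.
2nd diffs: 48, 108, 192, 300.
3rd diffs: 60, 84, 108.
4th diffs: 24, 24 (constant).
Newton forward-difference form: h_i = 5 + 14·C(i-1,1) + 48·C(i-1,2) + 60·C(i-1,3) + 24·C(i-1,4).
At i = 16: i-1 = 15, so h_{16} = 5 + 210 + 5040 + 27300 + 32760 = 65315.

65315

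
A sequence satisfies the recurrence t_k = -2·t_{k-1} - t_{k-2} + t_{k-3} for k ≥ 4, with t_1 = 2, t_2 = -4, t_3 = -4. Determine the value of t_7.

-34

Applying the relation repeatedly:
t_4 = 14;  t_5 = -28;  t_6 = 38;  t_7 = -34.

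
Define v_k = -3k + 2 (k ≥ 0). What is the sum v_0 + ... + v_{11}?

Over k = 0..11: Σk = 66.
Total = (-3)·66 + (2)·12 = -174.

-174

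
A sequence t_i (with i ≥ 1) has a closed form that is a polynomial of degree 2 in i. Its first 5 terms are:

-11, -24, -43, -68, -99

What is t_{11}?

-411

1st diffs: -13, -19, -25, -31.
2nd diffs: -6, -6, -6 (constant).
Newton forward-difference form: t_i = -11 + (-13)·C(i-1,1) + (-6)·C(i-1,2).
At i = 11: i-1 = 10, so t_{11} = -11 - 130 - 270 = -411.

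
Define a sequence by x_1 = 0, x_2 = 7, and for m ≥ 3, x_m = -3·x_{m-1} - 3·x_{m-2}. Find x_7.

Applying the relation repeatedly:
x_3 = -21; x_4 = 42; x_5 = -63; x_6 = 63; x_7 = 0.

0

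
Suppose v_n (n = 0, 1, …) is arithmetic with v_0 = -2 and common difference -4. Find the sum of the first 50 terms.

v_n = -2 + (n - 0)·(-4).
v_{49} = -198; S = 50·(-2 + (-198))/2 = -5000.

-5000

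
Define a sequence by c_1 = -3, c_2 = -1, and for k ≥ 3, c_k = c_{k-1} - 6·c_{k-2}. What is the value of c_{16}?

262103

Iterate the recurrence:
c_3 = 17;  c_4 = 23;  c_5 = -79;  …;  c_{13} = 103217;  c_{14} = -176281;  c_{15} = -795583;  c_{16} = 262103.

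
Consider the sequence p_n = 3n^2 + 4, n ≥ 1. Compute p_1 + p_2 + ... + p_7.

448

Over n = 1..7: Σn = 28, Σn² = 140.
Total = (3)·140 + (4)·7 = 448.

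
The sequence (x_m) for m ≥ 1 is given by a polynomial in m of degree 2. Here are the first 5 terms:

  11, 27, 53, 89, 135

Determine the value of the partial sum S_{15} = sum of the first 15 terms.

1st diffs: 16, 26, 36, 46.
2nd diffs: 10, 10, 10 (constant).
So x_m = 5m^2 + m + 5.
Continuing: …, 191, 257, 333, 419, …, x_{15} = 1145.
Summing m = 1..15 (15 terms) gives 6395.

6395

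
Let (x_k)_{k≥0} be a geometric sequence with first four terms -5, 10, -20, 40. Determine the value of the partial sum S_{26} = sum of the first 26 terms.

Common ratio r = -2.
x_k = (-5)·(-2)^(k-0).
S = (-5)·((-2)^26 - 1)/(-2 - 1) = (-5)·(67108864 - 1)/(-3) = 111848105.

111848105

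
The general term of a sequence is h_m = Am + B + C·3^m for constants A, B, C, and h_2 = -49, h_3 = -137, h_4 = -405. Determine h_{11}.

Write the equations: 2A + B + 9C = -49; 3A + B + 27C = -137; 4A + B + 81C = -405.
Subtracting the first from the second: A + 18C = -88.
Subtracting the second from the third: A + 54C = -268.
Solving: C = -5, A = 2, then B = -8.
Hence h_{11} = 2·11 + (-8) + (-5)·177147 = -885721.

-885721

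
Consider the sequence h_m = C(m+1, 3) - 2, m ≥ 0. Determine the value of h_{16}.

678

C(17, 3) = 680, so h_{16} = 678.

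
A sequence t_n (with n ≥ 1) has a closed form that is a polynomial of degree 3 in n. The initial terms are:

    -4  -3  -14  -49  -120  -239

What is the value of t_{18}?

1st diffs: 1, -11, -35, -71, -119.
2nd diffs: -12, -24, -36, -48.
3rd diffs: -12, -12, -12 (constant).
So t_n = -2n^3 + 6n^2 - 3n - 5.
Evaluating at n = 18 gives t_{18} = -9779.

-9779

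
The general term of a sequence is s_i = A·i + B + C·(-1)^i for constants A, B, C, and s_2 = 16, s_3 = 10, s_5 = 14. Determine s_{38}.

Write the equations: 2A + B + C = 16; 3A + B - C = 10; 5A + B - C = 14.
Subtracting the first from the second: A - 2C = -6.
Subtracting the second from the third: 2A = 4.
Solving: C = 4, A = 2, then B = 8.
So s_i = 2·i + 8 + 4·(-1)^i; at i=38 this is 88.

88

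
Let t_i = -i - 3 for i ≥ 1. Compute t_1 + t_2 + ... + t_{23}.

Over i = 1..23: Σi = 276.
Total = (-1)·276 + (-3)·23 = -345.

-345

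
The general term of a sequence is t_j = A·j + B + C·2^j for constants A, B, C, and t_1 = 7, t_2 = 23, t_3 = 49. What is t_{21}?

The three given values yield: A + B + 2C = 7; 2A + B + 4C = 23; 3A + B + 8C = 49.
Subtracting the first from the second: A + 2C = 16.
Subtracting the second from the third: A + 4C = 26.
Solving: C = 5, A = 6, then B = -9.
Hence t_{21} = 6·21 + (-9) + 5·2097152 = 10485877.

10485877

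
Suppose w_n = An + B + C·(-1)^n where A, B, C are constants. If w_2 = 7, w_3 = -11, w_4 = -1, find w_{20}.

Write the equations: 2A + B + C = 7; 3A + B - C = -11; 4A + B + C = -1.
Subtracting the first from the second: A - 2C = -18.
Subtracting the second from the third: A + 2C = 10.
Solving: C = 7, A = -4, then B = 8.
Hence w_{20} = -4·20 + 8 + 7·1 = -65.

-65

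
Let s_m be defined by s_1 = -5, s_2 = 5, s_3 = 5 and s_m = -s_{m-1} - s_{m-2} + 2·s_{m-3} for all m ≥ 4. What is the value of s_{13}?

-590

Applying the relation repeatedly:
s_4 = -20  s_5 = 25  s_6 = 5  s_7 = -70  s_8 = 115  s_9 = -35  s_{10} = -220  s_{11} = 485  s_{12} = -335  s_{13} = -590.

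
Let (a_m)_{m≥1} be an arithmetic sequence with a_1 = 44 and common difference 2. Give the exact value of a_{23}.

a_m = 44 + (m - 1)·2.
a_{23} = 44 + 22·2 = 88.

88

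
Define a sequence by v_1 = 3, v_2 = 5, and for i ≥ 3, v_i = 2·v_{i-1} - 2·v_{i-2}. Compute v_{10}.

v_3 = 4;  v_4 = -2;  v_5 = -12;  v_6 = -20;  v_7 = -16;  v_8 = 8;  v_9 = 48;  v_{10} = 80.

80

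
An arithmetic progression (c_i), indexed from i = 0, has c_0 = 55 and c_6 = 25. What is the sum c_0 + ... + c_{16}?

255

Common difference d = (25 - 55) / (6 - 0) = -5.
c_i = 55 + (i - 0)·(-5).
c_{16} = -25; S = 17·(55 + (-25))/2 = 255.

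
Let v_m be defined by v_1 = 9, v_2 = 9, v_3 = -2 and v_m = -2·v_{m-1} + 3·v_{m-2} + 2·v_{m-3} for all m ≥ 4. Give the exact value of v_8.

Compute successive terms:
v_4 = 49, v_5 = -86, v_6 = 315, v_7 = -790, v_8 = 2353.

2353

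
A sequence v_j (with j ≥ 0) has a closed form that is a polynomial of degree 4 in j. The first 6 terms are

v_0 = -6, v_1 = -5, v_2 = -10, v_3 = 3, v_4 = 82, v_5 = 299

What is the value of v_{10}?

1st diffs: 1, -5, 13, 79, 217.
2nd diffs: -6, 18, 66, 138.
3rd diffs: 24, 48, 72.
4th diffs: 24, 24 (constant).
Newton forward-difference form: v_j = -6 + 1·C(j,1) + (-6)·C(j,2) + 24·C(j,3) + 24·C(j,4).
At j = 10: j = 10, so v_{10} = -6 + 10 - 270 + 2880 + 5040 = 7654.

7654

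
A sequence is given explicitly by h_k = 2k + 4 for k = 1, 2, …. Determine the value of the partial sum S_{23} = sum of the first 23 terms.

Over k = 1..23: Σk = 276.
Total = (2)·276 + (4)·23 = 644.

644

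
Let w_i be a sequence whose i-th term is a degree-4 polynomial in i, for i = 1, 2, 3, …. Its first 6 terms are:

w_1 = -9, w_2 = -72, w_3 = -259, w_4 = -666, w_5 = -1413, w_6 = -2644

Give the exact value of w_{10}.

1st diffs: -63, -187, -407, -747, -1231.
2nd diffs: -124, -220, -340, -484.
3rd diffs: -96, -120, -144.
4th diffs: -24, -24 (constant).
So w_i = -i^4 - 6i^3 - i^2 - 3i + 2.
Evaluating at i = 10 gives w_{10} = -16128.

-16128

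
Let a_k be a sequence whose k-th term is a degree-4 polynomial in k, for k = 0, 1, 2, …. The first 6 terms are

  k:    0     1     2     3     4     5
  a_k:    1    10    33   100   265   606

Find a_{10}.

1st diffs: 9, 23, 67, 165, 341.
2nd diffs: 14, 44, 98, 176.
3rd diffs: 30, 54, 78.
4th diffs: 24, 24 (constant).
Newton forward-difference form: a_k = 1 + 9·C(k,1) + 14·C(k,2) + 30·C(k,3) + 24·C(k,4).
At k = 10: k = 10, so a_{10} = 1 + 90 + 630 + 3600 + 5040 = 9361.

9361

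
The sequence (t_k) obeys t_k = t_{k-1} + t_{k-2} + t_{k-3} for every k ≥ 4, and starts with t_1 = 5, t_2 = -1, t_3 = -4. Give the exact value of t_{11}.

-172

Applying the relation repeatedly:
t_4 = 0, t_5 = -5, t_6 = -9, t_7 = -14, t_8 = -28, t_9 = -51, t_{10} = -93, t_{11} = -172.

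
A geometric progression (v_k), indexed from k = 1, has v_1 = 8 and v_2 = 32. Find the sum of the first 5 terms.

Common ratio r = 4.
v_k = 8·4^(k-1).
S = 8·(4^5 - 1)/(4 - 1) = 8·(1024 - 1)/(3) = 2728.

2728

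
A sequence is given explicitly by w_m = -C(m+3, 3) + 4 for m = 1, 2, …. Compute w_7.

C(10, 3) = 120, so w_7 = -116.

-116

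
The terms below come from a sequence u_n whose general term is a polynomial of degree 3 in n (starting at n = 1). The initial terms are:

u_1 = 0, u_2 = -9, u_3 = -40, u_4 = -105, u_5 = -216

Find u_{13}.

-4200

1st diffs: -9, -31, -65, -111.
2nd diffs: -22, -34, -46.
3rd diffs: -12, -12 (constant).
So u_n = -2n^3 + n^2 + 2n - 1.
Evaluating at n = 13 gives u_{13} = -4200.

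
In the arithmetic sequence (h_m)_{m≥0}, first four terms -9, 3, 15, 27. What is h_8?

Common difference d = 12.
h_m = -9 + (m - 0)·12.
h_8 = -9 + 8·12 = 87.

87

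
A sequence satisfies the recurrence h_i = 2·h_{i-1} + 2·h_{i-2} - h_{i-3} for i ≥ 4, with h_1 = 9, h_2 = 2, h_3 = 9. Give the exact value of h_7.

273

Compute successive terms:
h_4 = 13; h_5 = 42; h_6 = 101; h_7 = 273.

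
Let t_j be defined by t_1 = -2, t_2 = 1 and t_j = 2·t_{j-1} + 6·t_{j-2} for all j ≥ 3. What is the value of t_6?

-260

Step forward from the initial values:
t_3 = -10, t_4 = -14, t_5 = -88, t_6 = -260.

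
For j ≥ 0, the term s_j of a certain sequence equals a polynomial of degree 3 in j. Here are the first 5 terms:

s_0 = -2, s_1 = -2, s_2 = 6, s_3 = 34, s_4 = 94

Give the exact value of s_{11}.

2418

1st diffs: 0, 8, 28, 60.
2nd diffs: 8, 20, 32.
3rd diffs: 12, 12 (constant).
So s_j = 2j^3 - 2j^2 - 2.
Evaluating at j = 11 gives s_{11} = 2418.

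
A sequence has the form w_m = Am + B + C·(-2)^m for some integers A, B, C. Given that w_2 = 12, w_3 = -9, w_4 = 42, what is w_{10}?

2076

Write the equations: 2A + B + 4C = 12; 3A + B - 8C = -9; 4A + B + 16C = 42.
Subtracting the first from the second: A - 12C = -21.
Subtracting the second from the third: A + 24C = 51.
Solving: C = 2, A = 3, then B = -2.
So w_m = 3·m + (-2) + 2·(-2)^m; at m=10 this is 2076.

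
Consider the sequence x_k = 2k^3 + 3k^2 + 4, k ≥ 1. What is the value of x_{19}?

x_{19} = 2·19^3 + 3·19^2 + 4 = 14805.

14805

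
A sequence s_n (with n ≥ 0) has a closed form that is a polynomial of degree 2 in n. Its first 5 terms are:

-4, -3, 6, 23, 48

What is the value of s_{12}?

536

1st diffs: 1, 9, 17, 25.
2nd diffs: 8, 8, 8 (constant).
Newton forward-difference form: s_n = -4 + 1·C(n,1) + 8·C(n,2).
At n = 12: n = 12, so s_{12} = -4 + 12 + 528 = 536.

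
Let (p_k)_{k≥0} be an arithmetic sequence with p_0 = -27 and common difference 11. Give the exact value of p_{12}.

p_k = -27 + (k - 0)·11.
p_{12} = -27 + 12·11 = 105.

105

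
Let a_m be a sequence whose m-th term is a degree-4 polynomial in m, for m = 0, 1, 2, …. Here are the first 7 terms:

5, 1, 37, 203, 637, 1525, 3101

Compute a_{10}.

22645

1st diffs: -4, 36, 166, 434, 888, 1576.
2nd diffs: 40, 130, 268, 454, 688.
3rd diffs: 90, 138, 186, 234.
4th diffs: 48, 48, 48 (constant).
Newton forward-difference form: a_m = 5 + (-4)·C(m,1) + 40·C(m,2) + 90·C(m,3) + 48·C(m,4).
At m = 10: m = 10, so a_{10} = 5 - 40 + 1800 + 10800 + 10080 = 22645.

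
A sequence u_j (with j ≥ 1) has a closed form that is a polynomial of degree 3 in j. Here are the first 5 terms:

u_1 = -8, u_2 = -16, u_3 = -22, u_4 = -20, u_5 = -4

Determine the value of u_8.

1st diffs: -8, -6, 2, 16.
2nd diffs: 2, 8, 14.
3rd diffs: 6, 6 (constant).
Newton forward-difference form: u_j = -8 + (-8)·C(j-1,1) + 2·C(j-1,2) + 6·C(j-1,3).
At j = 8: j-1 = 7, so u_8 = -8 - 56 + 42 + 210 = 188.

188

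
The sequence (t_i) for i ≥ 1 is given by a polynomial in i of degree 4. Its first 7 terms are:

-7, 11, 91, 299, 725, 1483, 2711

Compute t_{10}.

1st diffs: 18, 80, 208, 426, 758, 1228.
2nd diffs: 62, 128, 218, 332, 470.
3rd diffs: 66, 90, 114, 138.
4th diffs: 24, 24, 24 (constant).
Newton forward-difference form: t_i = -7 + 18·C(i-1,1) + 62·C(i-1,2) + 66·C(i-1,3) + 24·C(i-1,4).
At i = 10: i-1 = 9, so t_{10} = -7 + 162 + 2232 + 5544 + 3024 = 10955.

10955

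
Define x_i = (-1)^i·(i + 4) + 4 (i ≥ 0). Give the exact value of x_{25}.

(-1)^25 = -1; i + 4 at i=25 is 29; so x_{25} = -25.

-25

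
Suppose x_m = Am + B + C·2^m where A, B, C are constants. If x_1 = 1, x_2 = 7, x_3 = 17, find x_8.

Write the equations: A + B + 2C = 1; 2A + B + 4C = 7; 3A + B + 8C = 17.
Subtracting the first from the second: A + 2C = 6.
Subtracting the second from the third: A + 4C = 10.
Solving: C = 2, A = 2, then B = -5.
So x_m = 2·m + (-5) + 2·2^m; at m=8 this is 523.

523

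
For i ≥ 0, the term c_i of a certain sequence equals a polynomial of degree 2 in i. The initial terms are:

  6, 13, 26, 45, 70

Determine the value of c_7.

1st diffs: 7, 13, 19, 25.
2nd diffs: 6, 6, 6 (constant).
Newton forward-difference form: c_i = 6 + 7·C(i,1) + 6·C(i,2).
At i = 7: i = 7, so c_7 = 6 + 49 + 126 = 181.

181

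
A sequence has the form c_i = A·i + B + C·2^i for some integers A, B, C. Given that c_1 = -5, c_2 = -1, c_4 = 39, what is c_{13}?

At i = 1, 2, 4: A + B + 2C = -5; 2A + B + 4C = -1; 4A + B + 16C = 39.
Subtracting the first from the second: A + 2C = 4.
Subtracting the second from the third: 2A + 12C = 40.
Solving: C = 4, A = -4, then B = -9.
So c_i = -4·i + (-9) + 4·2^i; at i=13 this is 32707.

32707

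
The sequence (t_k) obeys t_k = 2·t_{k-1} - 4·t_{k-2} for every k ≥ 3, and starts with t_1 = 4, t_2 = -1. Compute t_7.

Compute successive terms:
t_3 = -18, t_4 = -32, t_5 = 8, t_6 = 144, t_7 = 256.

256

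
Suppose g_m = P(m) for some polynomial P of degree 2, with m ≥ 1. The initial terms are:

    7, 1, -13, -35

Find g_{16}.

-923

1st diffs: -6, -14, -22.
2nd diffs: -8, -8 (constant).
Newton forward-difference form: g_m = 7 + (-6)·C(m-1,1) + (-8)·C(m-1,2).
At m = 16: m-1 = 15, so g_{16} = 7 - 90 - 840 = -923.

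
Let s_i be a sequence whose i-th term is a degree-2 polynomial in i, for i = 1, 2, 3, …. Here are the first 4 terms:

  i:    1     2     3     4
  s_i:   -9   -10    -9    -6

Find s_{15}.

159

1st diffs: -1, 1, 3.
2nd diffs: 2, 2 (constant).
Newton forward-difference form: s_i = -9 + (-1)·C(i-1,1) + 2·C(i-1,2).
At i = 15: i-1 = 14, so s_{15} = -9 - 14 + 182 = 159.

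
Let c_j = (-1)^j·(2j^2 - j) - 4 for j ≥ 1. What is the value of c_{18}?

626

(-1)^18 = 1; 2j^2 - j at j=18 is 630; so c_{18} = 626.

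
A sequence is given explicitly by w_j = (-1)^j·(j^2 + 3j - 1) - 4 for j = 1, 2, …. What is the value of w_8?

83

(-1)^8 = 1; j^2 + 3j - 1 at j=8 is 87; so w_8 = 83.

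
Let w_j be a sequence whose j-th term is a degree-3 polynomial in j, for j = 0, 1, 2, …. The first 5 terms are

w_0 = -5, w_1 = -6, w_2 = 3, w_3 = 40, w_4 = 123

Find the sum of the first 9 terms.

1st diffs: -1, 9, 37, 83.
2nd diffs: 10, 28, 46.
3rd diffs: 18, 18 (constant).
Newton forward-difference form: w_j = -5 + (-1)·C(j,1) + 10·C(j,2) + 18·C(j,3).
Continuing: 270, 499, 828, 1275.
Summing j = 0..8 (9 terms) gives 3027.

3027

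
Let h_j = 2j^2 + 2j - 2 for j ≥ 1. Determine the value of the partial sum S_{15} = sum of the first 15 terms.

2690

Over j = 1..15: Σj = 120, Σj² = 1240.
Total = (2)·1240 + (2)·120 + (-2)·15 = 2690.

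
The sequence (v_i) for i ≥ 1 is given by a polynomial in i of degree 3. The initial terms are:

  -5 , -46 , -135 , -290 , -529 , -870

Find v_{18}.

-19470

1st diffs: -41, -89, -155, -239, -341.
2nd diffs: -48, -66, -84, -102.
3rd diffs: -18, -18, -18 (constant).
Newton forward-difference form: v_i = -5 + (-41)·C(i-1,1) + (-48)·C(i-1,2) + (-18)·C(i-1,3).
At i = 18: i-1 = 17, so v_{18} = -5 - 697 - 6528 - 12240 = -19470.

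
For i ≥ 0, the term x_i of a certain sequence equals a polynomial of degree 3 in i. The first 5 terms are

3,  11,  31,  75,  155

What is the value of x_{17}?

1st diffs: 8, 20, 44, 80.
2nd diffs: 12, 24, 36.
3rd diffs: 12, 12 (constant).
So x_i = 2i^3 + 6i + 3.
Evaluating at i = 17 gives x_{17} = 9931.

9931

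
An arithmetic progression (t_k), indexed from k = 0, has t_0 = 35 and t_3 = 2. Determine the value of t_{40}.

Common difference d = (2 - 35) / (3 - 0) = -11.
t_k = 35 + (k - 0)·(-11).
t_{40} = 35 + 40·(-11) = -405.

-405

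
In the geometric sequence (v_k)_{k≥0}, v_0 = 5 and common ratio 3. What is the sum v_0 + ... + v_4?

605

v_k = 5·3^(k-0).
S = 5·(3^5 - 1)/(3 - 1) = 5·(243 - 1)/(2) = 605.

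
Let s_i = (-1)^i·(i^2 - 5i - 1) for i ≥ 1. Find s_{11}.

(-1)^11 = -1; i^2 - 5i - 1 at i=11 is 65; so s_{11} = -65.

-65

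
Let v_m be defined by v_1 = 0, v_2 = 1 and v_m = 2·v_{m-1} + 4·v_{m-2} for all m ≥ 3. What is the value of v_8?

Compute successive terms:
v_3 = 2, v_4 = 8, v_5 = 24, v_6 = 80, v_7 = 256, v_8 = 832.

832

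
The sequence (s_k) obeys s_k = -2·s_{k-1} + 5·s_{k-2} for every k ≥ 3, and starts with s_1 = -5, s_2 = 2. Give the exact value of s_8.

10928

Applying the relation repeatedly:
s_3 = -29  s_4 = 68  s_5 = -281  s_6 = 902  s_7 = -3209  s_8 = 10928.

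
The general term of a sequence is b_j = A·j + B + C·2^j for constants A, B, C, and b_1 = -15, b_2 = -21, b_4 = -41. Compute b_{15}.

Write the equations: A + B + 2C = -15; 2A + B + 4C = -21; 4A + B + 16C = -41.
Subtracting the first from the second: A + 2C = -6.
Subtracting the second from the third: 2A + 12C = -20.
Solving: C = -1, A = -4, then B = -9.
Therefore b_{15} = -60 + (-9) + (-1)·32768 = -32837.

-32837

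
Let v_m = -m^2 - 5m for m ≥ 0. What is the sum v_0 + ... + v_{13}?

Over m = 0..13: Σm = 91, Σm² = 819.
Total = (-1)·819 + (-5)·91 = -1274.

-1274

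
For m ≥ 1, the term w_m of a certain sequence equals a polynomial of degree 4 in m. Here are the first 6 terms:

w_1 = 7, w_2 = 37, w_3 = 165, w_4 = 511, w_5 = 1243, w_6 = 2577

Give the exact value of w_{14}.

76681

1st diffs: 30, 128, 346, 732, 1334.
2nd diffs: 98, 218, 386, 602.
3rd diffs: 120, 168, 216.
4th diffs: 48, 48 (constant).
Newton forward-difference form: w_m = 7 + 30·C(m-1,1) + 98·C(m-1,2) + 120·C(m-1,3) + 48·C(m-1,4).
At m = 14: m-1 = 13, so w_{14} = 7 + 390 + 7644 + 34320 + 34320 = 76681.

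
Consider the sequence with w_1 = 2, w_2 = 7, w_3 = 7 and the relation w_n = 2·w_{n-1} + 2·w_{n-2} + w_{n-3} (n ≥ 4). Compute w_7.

650

Compute successive terms:
w_4 = 30, w_5 = 81, w_6 = 229, w_7 = 650.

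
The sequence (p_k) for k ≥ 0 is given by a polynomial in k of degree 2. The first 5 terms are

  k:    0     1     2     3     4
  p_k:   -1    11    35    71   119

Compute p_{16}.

1631

1st diffs: 12, 24, 36, 48.
2nd diffs: 12, 12, 12 (constant).
Newton forward-difference form: p_k = -1 + 12·C(k,1) + 12·C(k,2).
At k = 16: k = 16, so p_{16} = -1 + 192 + 1440 = 1631.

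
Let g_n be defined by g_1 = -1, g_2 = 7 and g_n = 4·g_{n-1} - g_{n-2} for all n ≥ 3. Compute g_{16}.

Step forward from the initial values:
g_3 = 29  g_4 = 109  g_5 = 407  …  g_{13} = 15317639  g_{14} = 57166207  g_{15} = 213347189  g_{16} = 796222549.

796222549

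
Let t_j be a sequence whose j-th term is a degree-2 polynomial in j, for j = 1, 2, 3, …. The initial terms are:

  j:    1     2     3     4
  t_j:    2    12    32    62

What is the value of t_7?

212

1st diffs: 10, 20, 30.
2nd diffs: 10, 10 (constant).
Newton forward-difference form: t_j = 2 + 10·C(j-1,1) + 10·C(j-1,2).
At j = 7: j-1 = 6, so t_7 = 2 + 60 + 150 = 212.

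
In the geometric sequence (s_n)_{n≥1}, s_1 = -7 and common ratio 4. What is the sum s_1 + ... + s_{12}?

-39146835

s_n = (-7)·4^(n-1).
S = (-7)·(4^12 - 1)/(4 - 1) = (-7)·(16777216 - 1)/(3) = -39146835.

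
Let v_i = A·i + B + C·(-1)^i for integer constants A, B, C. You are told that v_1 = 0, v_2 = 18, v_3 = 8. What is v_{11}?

The three given values yield: A + B - C = 0; 2A + B + C = 18; 3A + B - C = 8.
Subtracting the first from the second: A + 2C = 18.
Subtracting the second from the third: A - 2C = -10.
Solving: C = 7, A = 4, then B = 3.
So v_i = 4·i + 3 + 7·(-1)^i; at i=11 this is 40.

40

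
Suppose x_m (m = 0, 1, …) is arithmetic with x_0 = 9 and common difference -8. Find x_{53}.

-415

x_m = 9 + (m - 0)·(-8).
x_{53} = 9 + 53·(-8) = -415.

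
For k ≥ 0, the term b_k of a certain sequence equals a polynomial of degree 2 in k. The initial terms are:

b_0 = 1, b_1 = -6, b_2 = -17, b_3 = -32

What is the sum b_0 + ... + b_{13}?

1st diffs: -7, -11, -15.
2nd diffs: -4, -4 (constant).
Newton forward-difference form: b_k = 1 + (-7)·C(k,1) + (-4)·C(k,2).
Continuing: …, -51, -74, -101, -132, …, b_{13} = -402.
Summing k = 0..13 (14 terms) gives -2079.

-2079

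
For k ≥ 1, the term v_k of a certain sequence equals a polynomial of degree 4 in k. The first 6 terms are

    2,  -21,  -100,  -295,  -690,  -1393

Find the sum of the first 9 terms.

1st diffs: -23, -79, -195, -395, -703.
2nd diffs: -56, -116, -200, -308.
3rd diffs: -60, -84, -108.
4th diffs: -24, -24 (constant).
Newton forward-difference form: v_k = 2 + (-23)·C(k-1,1) + (-56)·C(k-1,2) + (-60)·C(k-1,3) + (-24)·C(k-1,4).
Continuing: -2536, -4275, -6790.
Summing k = 1..9 (9 terms) gives -16098.

-16098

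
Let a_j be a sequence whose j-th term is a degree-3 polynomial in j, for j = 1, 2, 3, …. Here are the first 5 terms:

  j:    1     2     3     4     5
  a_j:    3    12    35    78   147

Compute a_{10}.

1092

1st diffs: 9, 23, 43, 69.
2nd diffs: 14, 20, 26.
3rd diffs: 6, 6 (constant).
So a_j = j^3 + j^2 - j + 2.
Evaluating at j = 10 gives a_{10} = 1092.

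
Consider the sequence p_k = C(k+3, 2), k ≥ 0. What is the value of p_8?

55

C(11, 2) = 55, so p_8 = 55.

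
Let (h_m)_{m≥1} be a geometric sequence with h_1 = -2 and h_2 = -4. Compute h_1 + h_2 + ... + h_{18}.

Common ratio r = 2.
h_m = (-2)·2^(m-1).
S = (-2)·(2^18 - 1)/(2 - 1) = (-2)·(262144 - 1)/(1) = -524286.

-524286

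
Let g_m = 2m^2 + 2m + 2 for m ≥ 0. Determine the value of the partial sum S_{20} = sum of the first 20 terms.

5360

Over m = 0..19: Σm = 190, Σm² = 2470.
Total = (2)·2470 + (2)·190 + (2)·20 = 5360.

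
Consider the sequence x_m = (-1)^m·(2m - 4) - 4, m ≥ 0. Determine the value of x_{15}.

-30

(-1)^15 = -1; 2m - 4 at m=15 is 26; so x_{15} = -30.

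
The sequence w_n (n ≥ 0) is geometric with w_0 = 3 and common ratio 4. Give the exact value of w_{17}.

51539607552

w_n = 3·4^(n-0).
w_{17} = 3·4^17 = 51539607552.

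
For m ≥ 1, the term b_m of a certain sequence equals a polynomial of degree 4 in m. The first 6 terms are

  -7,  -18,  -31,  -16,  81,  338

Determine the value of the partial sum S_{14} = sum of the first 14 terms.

76251

1st diffs: -11, -13, 15, 97, 257.
2nd diffs: -2, 28, 82, 160.
3rd diffs: 30, 54, 78.
4th diffs: 24, 24 (constant).
Newton forward-difference form: b_m = -7 + (-11)·C(m-1,1) + (-2)·C(m-1,2) + 30·C(m-1,3) + 24·C(m-1,4).
Continuing: …, 857, 1764, 3209, 5366, …, b_{14} = 25434.
Summing m = 1..14 (14 terms) gives 76251.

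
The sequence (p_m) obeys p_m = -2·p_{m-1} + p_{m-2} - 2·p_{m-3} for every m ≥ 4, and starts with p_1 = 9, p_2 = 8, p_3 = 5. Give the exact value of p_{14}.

-225384

Step forward from the initial values:
p_4 = -20  p_5 = 29  p_6 = -88  …  p_{11} = 11989  p_{12} = -31876  p_{13} = 84765  p_{14} = -225384.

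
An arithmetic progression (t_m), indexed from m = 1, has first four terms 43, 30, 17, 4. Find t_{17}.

-165

Common difference d = -13.
t_m = 43 + (m - 1)·(-13).
t_{17} = 43 + 16·(-13) = -165.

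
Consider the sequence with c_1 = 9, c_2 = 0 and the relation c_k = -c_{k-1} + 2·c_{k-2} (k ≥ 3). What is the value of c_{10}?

-1530

Iterate the recurrence:
c_3 = 18;  c_4 = -18;  c_5 = 54;  c_6 = -90;  c_7 = 198;  c_8 = -378;  c_9 = 774;  c_{10} = -1530.
(Characteristic roots are 1 and -2.)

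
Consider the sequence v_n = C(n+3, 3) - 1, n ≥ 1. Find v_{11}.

363

C(14, 3) = 364, so v_{11} = 363.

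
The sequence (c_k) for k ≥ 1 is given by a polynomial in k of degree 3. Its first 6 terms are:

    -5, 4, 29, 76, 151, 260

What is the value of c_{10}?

1st diffs: 9, 25, 47, 75, 109.
2nd diffs: 16, 22, 28, 34.
3rd diffs: 6, 6, 6 (constant).
Newton forward-difference form: c_k = -5 + 9·C(k-1,1) + 16·C(k-1,2) + 6·C(k-1,3).
At k = 10: k-1 = 9, so c_{10} = -5 + 81 + 576 + 504 = 1156.

1156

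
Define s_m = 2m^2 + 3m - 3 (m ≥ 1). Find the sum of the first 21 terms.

Over m = 1..21: Σm = 231, Σm² = 3311.
Total = (2)·3311 + (3)·231 + (-3)·21 = 7252.

7252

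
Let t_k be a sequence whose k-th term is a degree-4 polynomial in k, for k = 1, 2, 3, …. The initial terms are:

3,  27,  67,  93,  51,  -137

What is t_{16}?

1st diffs: 24, 40, 26, -42, -188.
2nd diffs: 16, -14, -68, -146.
3rd diffs: -30, -54, -78.
4th diffs: -24, -24 (constant).
So t_k = -k^4 + 5k^3 + 3k^2 - 5k + 1.
Evaluating at k = 16 gives t_{16} = -44367.

-44367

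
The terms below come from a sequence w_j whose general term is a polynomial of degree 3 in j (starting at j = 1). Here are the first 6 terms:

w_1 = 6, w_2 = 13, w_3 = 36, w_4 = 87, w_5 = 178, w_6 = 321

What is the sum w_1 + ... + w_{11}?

1st diffs: 7, 23, 51, 91, 143.
2nd diffs: 16, 28, 40, 52.
3rd diffs: 12, 12, 12 (constant).
Newton forward-difference form: w_j = 6 + 7·C(j-1,1) + 16·C(j-1,2) + 12·C(j-1,3).
Continuing: …, 528, 811, 1182, 1653, …, w_{11} = 2236.
Summing j = 1..11 (11 terms) gives 7051.

7051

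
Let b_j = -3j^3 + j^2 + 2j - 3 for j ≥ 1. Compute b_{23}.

b_{23} = -3·23^3 + 1·23^2 + 2·23 - 3 = -35929.

-35929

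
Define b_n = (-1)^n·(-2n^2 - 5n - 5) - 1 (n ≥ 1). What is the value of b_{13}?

407

(-1)^13 = -1; -2n^2 - 5n - 5 at n=13 is -408; so b_{13} = 407.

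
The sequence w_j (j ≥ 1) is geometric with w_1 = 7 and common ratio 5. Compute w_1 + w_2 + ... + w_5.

5467

w_j = 7·5^(j-1).
S = 7·(5^5 - 1)/(5 - 1) = 7·(3125 - 1)/(4) = 5467.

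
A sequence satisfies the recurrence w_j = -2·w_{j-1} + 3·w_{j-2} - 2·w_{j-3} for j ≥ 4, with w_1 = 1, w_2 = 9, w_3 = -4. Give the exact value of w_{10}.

Iterate the recurrence:
w_4 = 33;  w_5 = -96;  w_6 = 299;  w_7 = -952;  w_8 = 2993;  w_9 = -9440;  w_{10} = 29763.

29763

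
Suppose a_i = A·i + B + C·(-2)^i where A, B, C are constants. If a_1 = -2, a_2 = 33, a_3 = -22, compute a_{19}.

-2621342

Plug in i = 1, 2, 3: A + B - 2C = -2; 2A + B + 4C = 33; 3A + B - 8C = -22.
Subtracting the first from the second: A + 6C = 35.
Subtracting the second from the third: A - 12C = -55.
Solving: C = 5, A = 5, then B = 3.
So a_i = 5·i + 3 + 5·(-2)^i; at i=19 this is -2621342.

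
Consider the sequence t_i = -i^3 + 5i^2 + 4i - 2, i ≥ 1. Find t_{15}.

t_{15} = -1·15^3 + 5·15^2 + 4·15 - 2 = -2192.

-2192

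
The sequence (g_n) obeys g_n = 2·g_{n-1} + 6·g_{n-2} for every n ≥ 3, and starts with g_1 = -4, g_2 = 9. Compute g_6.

Step forward from the initial values:
g_3 = -6, g_4 = 42, g_5 = 48, g_6 = 348.

348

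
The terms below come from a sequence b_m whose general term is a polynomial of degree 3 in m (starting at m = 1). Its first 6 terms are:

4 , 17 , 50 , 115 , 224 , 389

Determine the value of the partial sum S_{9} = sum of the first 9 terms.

1st diffs: 13, 33, 65, 109, 165.
2nd diffs: 20, 32, 44, 56.
3rd diffs: 12, 12, 12 (constant).
Newton forward-difference form: b_m = 4 + 13·C(m-1,1) + 20·C(m-1,2) + 12·C(m-1,3).
Continuing: 622, 935, 1340.
Summing m = 1..9 (9 terms) gives 3696.

3696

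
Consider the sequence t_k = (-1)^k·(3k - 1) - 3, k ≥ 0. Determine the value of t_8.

(-1)^8 = 1; 3k - 1 at k=8 is 23; so t_8 = 20.

20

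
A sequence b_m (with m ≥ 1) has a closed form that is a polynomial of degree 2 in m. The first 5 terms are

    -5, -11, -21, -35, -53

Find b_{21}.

-885

1st diffs: -6, -10, -14, -18.
2nd diffs: -4, -4, -4 (constant).
Newton forward-difference form: b_m = -5 + (-6)·C(m-1,1) + (-4)·C(m-1,2).
At m = 21: m-1 = 20, so b_{21} = -5 - 120 - 760 = -885.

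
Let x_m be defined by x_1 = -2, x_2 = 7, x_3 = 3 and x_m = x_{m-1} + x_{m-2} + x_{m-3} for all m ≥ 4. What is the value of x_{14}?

3925

x_4 = 8; x_5 = 18; x_6 = 29; …; x_{11} = 631; x_{12} = 1160; x_{13} = 2134; x_{14} = 3925.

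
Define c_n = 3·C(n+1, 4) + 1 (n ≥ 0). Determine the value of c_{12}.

C(13, 4) = 715, so c_{12} = 2146.

2146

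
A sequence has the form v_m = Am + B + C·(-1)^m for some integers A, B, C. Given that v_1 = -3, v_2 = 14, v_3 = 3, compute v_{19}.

51

The three given values yield: A + B - C = -3; 2A + B + C = 14; 3A + B - C = 3.
Subtracting the first from the second: A + 2C = 17.
Subtracting the second from the third: A - 2C = -11.
Solving: C = 7, A = 3, then B = 1.
So v_m = 3·m + 1 + 7·(-1)^m; at m=19 this is 51.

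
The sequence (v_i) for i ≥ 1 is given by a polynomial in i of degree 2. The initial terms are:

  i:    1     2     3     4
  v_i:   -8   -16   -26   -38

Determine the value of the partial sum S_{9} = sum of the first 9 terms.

-528

1st diffs: -8, -10, -12.
2nd diffs: -2, -2 (constant).
Newton forward-difference form: v_i = -8 + (-8)·C(i-1,1) + (-2)·C(i-1,2).
Continuing: …, -52, -68, -86, -106, …, v_9 = -128.
Summing i = 1..9 (9 terms) gives -528.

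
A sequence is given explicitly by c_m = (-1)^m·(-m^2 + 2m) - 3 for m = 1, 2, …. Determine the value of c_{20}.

-363

(-1)^20 = 1; -m^2 + 2m at m=20 is -360; so c_{20} = -363.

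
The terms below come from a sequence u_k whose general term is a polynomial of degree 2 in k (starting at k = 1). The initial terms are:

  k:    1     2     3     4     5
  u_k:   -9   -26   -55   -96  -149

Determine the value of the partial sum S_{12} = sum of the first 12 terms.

1st diffs: -17, -29, -41, -53.
2nd diffs: -12, -12, -12 (constant).
Newton forward-difference form: u_k = -9 + (-17)·C(k-1,1) + (-12)·C(k-1,2).
Continuing: …, -214, -291, -380, -481, …, u_{12} = -856.
Summing k = 1..12 (12 terms) gives -3870.

-3870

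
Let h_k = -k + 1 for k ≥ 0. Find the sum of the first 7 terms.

-14

Over k = 0..6: Σk = 21.
Total = (-1)·21 + (1)·7 = -14.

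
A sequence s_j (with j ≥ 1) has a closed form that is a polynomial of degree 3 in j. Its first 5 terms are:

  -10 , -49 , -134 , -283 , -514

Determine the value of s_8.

-1879

1st diffs: -39, -85, -149, -231.
2nd diffs: -46, -64, -82.
3rd diffs: -18, -18 (constant).
Newton forward-difference form: s_j = -10 + (-39)·C(j-1,1) + (-46)·C(j-1,2) + (-18)·C(j-1,3).
At j = 8: j-1 = 7, so s_8 = -10 - 273 - 966 - 630 = -1879.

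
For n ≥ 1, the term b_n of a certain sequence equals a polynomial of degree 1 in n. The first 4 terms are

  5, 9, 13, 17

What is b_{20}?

81

1st diffs: 4, 4, 4 (constant).
So b_n = 4n + 1.
Evaluating at n = 20 gives b_{20} = 81.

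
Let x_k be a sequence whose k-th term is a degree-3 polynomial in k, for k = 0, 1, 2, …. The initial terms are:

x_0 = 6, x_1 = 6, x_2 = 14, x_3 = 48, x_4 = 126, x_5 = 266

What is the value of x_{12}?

1st diffs: 0, 8, 34, 78, 140.
2nd diffs: 8, 26, 44, 62.
3rd diffs: 18, 18, 18 (constant).
So x_k = 3k^3 - 5k^2 + 2k + 6.
Evaluating at k = 12 gives x_{12} = 4494.

4494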